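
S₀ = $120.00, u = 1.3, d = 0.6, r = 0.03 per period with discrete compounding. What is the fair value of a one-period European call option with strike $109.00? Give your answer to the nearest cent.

$28.03

Risk-neutral probability p = (1 + 0.03 − 0.6)/(1.3 − 0.6) = 0.4300/0.7000 = 0.6143
Terminal stock prices: S_u = 156, S_d = 72
Terminal payoffs (S − K): max(47, 0) = 47, max(-37, 0) = 0
Node 0 (S = 120): V_0 = 1/1.03·[0.6143·47.0000 + 0.3857·0.0000] = 28.0305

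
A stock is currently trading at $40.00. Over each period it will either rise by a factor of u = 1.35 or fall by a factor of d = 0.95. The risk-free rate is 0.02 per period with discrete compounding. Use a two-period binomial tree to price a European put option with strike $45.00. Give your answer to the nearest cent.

Risk-neutral probability p = (1 + 0.02 − 0.95)/(1.35 − 0.95) = 0.0700/0.4000 = 0.1750
Terminal stock prices: S_uu = 72.9, S_ud = 51.3, S_dd = 36.1
Terminal payoffs (K − S): max(-27.9, 0) = 0, max(-6.3, 0) = 0, max(8.9, 0) = 8.9
Node u (S = 54): V_u = 1/1.02·[0.1750·0.0000 + 0.8250·0.0000] = 0.0000
Node d (S = 38): V_d = 1/1.02·[0.1750·0.0000 + 0.8250·8.9000] = 7.1985
Node 0 (S = 40): V_0 = 1/1.02·[0.1750·0.0000 + 0.8250·7.1985] = 5.8223

$5.82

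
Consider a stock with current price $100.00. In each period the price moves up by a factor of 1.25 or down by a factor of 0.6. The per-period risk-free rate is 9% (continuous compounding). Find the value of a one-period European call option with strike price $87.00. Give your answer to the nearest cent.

$26.40

Risk-neutral probability p = (e^0.09 − 0.6)/(1.25 − 0.6) = 0.4942/0.6500 = 0.7603
Terminal stock prices: S_u = 125, S_d = 60
Terminal payoffs (S − K): max(38, 0) = 38, max(-27, 0) = 0
Node 0 (S = 100): V_0 = e^(−0.09)·[0.7603·38.0000 + 0.2397·0.0000] = 26.4036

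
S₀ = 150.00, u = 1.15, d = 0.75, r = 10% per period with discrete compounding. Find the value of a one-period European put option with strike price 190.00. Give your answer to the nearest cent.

22.73

Risk-neutral probability p = (1 + 0.1 − 0.75)/(1.15 − 0.75) = 0.3500/0.4000 = 0.8750
Terminal stock prices: S_u = 172.5, S_d = 112.5
Terminal payoffs (K − S): max(17.5, 0) = 17.5, max(77.5, 0) = 77.5
Node 0 (S = 150): V_0 = 1/1.1·[0.8750·17.5000 + 0.1250·77.5000] = 22.7273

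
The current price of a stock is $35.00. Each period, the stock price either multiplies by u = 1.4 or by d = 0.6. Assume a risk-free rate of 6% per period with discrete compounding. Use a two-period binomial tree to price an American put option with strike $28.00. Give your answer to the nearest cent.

$2.81

Risk-neutral probability p = (1 + 0.06 − 0.6)/(1.4 − 0.6) = 0.4600/0.8000 = 0.5750
Terminal stock prices: S_uu = 68.6, S_ud = 29.4, S_dd = 12.6
Terminal payoffs (K − S): max(-40.6, 0) = 0, max(-1.4, 0) = 0, max(15.4, 0) = 15.4
Node u (S = 49): continuation = 1/1.06·[0.5750·0.0000 + 0.4250·0.0000] = 0.0000; exercise value = 0.0000 ≤ continuation, so V_u = 0.0000
Node d (S = 21): continuation = 1/1.06·[0.5750·0.0000 + 0.4250·15.4000] = 6.1745; exercise value = 7.0000 > continuation, so V_d = 7.0000 (exercise)
Node 0 (S = 35): continuation = 1/1.06·[0.5750·0.0000 + 0.4250·7.0000] = 2.8066; exercise value = 0.0000 ≤ continuation, so V_0 = 2.8066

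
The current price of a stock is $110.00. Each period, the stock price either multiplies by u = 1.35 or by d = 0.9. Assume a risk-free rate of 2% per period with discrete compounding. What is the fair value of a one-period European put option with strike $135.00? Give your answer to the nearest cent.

Risk-neutral probability p = (1 + 0.02 − 0.9)/(1.35 − 0.9) = 0.1200/0.4500 = 0.2667
Terminal stock prices: S_u = 148.5, S_d = 99
Terminal payoffs (K − S): max(-13.5, 0) = 0, max(36, 0) = 36
Node 0 (S = 110): V_0 = 1/1.02·[0.2667·0.0000 + 0.7333·36.0000] = 25.8824

$25.88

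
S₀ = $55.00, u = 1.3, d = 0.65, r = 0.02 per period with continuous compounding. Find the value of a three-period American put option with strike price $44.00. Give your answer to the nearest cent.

Risk-neutral probability p = (e^0.02 − 0.65)/(1.3 − 0.65) = 0.3702/0.6500 = 0.5695
Terminal stock prices: S_uuu = 120.8, S_uud = 60.42, S_udd = 30.21, S_ddd = 15.1
Terminal payoffs (K − S): max(-76.84, 0) = 0, max(-16.42, 0) = 0, max(13.79, 0) = 13.79, max(28.9, 0) = 28.9
Node uu (S = 92.95): continuation = e^(−0.02)·[0.5695·0.0000 + 0.4305·0.0000] = 0.0000; exercise value = 0.0000 ≤ continuation, so V_uu = 0.0000
Node ud (S = 46.48): continuation = e^(−0.02)·[0.5695·0.0000 + 0.4305·13.7912] = 5.8190; exercise value = 0.0000 ≤ continuation, so V_ud = 5.8190
Node dd (S = 23.24): continuation = e^(−0.02)·[0.5695·13.7912 + 0.4305·28.8956] = 19.8912; exercise value = 20.7625 > continuation, so V_dd = 20.7625 (exercise)
Node u (S = 71.5): continuation = e^(−0.02)·[0.5695·0.0000 + 0.4305·5.8190] = 2.4553; exercise value = 0.0000 ≤ continuation, so V_u = 2.4553
Node d (S = 35.75): continuation = e^(−0.02)·[0.5695·5.8190 + 0.4305·20.7625] = 12.0090; exercise value = 8.2500 ≤ continuation, so V_d = 12.0090
Node 0 (S = 55): continuation = e^(−0.02)·[0.5695·2.4553 + 0.4305·12.0090] = 6.4377; exercise value = 0.0000 ≤ continuation, so V_0 = 6.4377

$6.44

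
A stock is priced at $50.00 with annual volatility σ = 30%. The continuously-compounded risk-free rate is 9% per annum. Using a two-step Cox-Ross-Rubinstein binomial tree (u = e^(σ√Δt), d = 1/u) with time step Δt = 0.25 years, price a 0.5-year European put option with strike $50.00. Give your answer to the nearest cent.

CRR parameters: u = e^(σ√Δt) = e^(0.3·√0.25) = 1.1618, d = 1/u = 0.8607
Per-period rate: rΔt = 0.09·0.25 = 0.0225, so R = e^0.0225 = 1.0228
Risk-neutral probability p = (e^0.0225 − 0.8607)/(1.1618 − 0.8607) = 0.1620/0.3011 = 0.5381
Terminal stock prices: S_uu = 67.49, S_ud = 50, S_dd = 37.04
Terminal payoffs (K − S): max(-17.49, 0) = 0, max(0, 0) = 0, max(12.96, 0) = 12.96
Node u (S = 58.09): V_u = e^(−0.0225)·[0.5381·0.0000 + 0.4619·0.0000] = 0.0000
Node d (S = 43.04): V_d = e^(−0.0225)·[0.5381·0.0000 + 0.4619·12.9591] = 5.8522
Node 0 (S = 50): V_0 = e^(−0.0225)·[0.5381·0.0000 + 0.4619·5.8522] = 2.6428

$2.64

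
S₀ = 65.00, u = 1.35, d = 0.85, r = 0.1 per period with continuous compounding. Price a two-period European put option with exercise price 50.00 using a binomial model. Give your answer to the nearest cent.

Risk-neutral probability p = (e^0.1 − 0.85)/(1.35 − 0.85) = 0.2552/0.5000 = 0.5103
Terminal stock prices: S_uu = 118.5, S_ud = 74.59, S_dd = 46.96
Terminal payoffs (K − S): max(-68.46, 0) = 0, max(-24.59, 0) = 0, max(3.038, 0) = 3.038
Node u (S = 87.75): V_u = e^(−0.1)·[0.5103·0.0000 + 0.4897·0.0000] = 0.0000
Node d (S = 55.25): V_d = e^(−0.1)·[0.5103·0.0000 + 0.4897·3.0375] = 1.3458
Node 0 (S = 65): V_0 = e^(−0.1)·[0.5103·0.0000 + 0.4897·1.3458] = 0.5963

0.60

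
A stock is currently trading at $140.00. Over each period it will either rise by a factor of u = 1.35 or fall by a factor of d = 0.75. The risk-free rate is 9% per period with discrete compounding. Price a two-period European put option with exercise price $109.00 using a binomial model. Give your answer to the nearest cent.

$4.78

Risk-neutral probability p = (1 + 0.09 − 0.75)/(1.35 − 0.75) = 0.3400/0.6000 = 0.5667
Terminal stock prices: S_uu = 255.2, S_ud = 141.8, S_dd = 78.75
Terminal payoffs (K − S): max(-146.2, 0) = 0, max(-32.75, 0) = 0, max(30.25, 0) = 30.25
Node u (S = 189): V_u = 1/1.09·[0.5667·0.0000 + 0.4333·0.0000] = 0.0000
Node d (S = 105): V_d = 1/1.09·[0.5667·0.0000 + 0.4333·30.2500] = 12.0260
Node 0 (S = 140): V_0 = 1/1.09·[0.5667·0.0000 + 0.4333·12.0260] = 4.7810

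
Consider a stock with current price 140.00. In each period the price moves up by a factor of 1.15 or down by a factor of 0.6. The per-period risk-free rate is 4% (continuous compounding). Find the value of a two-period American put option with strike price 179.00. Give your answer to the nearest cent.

39.00

Risk-neutral probability p = (e^0.04 − 0.6)/(1.15 − 0.6) = 0.4408/0.5500 = 0.8015
Terminal stock prices: S_uu = 185.1, S_ud = 96.6, S_dd = 50.4
Terminal payoffs (K − S): max(-6.15, 0) = 0, max(82.4, 0) = 82.4, max(128.6, 0) = 128.6
Node u (S = 161): continuation = e^(−0.04)·[0.8015·0.0000 + 0.1985·82.4000] = 15.7171; exercise value = 18.0000 > continuation, so V_u = 18.0000 (exercise)
Node d (S = 84): continuation = e^(−0.04)·[0.8015·82.4000 + 0.1985·128.6000] = 87.9813; exercise value = 95.0000 > continuation, so V_d = 95.0000 (exercise)
Node 0 (S = 140): continuation = e^(−0.04)·[0.8015·18.0000 + 0.1985·95.0000] = 31.9813; exercise value = 39.0000 > continuation, so V_0 = 39.0000 (exercise)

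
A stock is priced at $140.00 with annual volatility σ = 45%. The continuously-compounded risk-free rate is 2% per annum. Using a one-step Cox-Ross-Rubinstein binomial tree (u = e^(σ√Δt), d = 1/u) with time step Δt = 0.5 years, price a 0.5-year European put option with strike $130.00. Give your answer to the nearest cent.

$15.70

CRR parameters: u = e^(σ√Δt) = e^(0.45·√0.5) = 1.3746, d = 1/u = 0.7275
Per-period rate: rΔt = 0.02·0.5 = 0.01, so R = e^0.01 = 1.0101
Risk-neutral probability p = (e^0.01 − 0.7275)/(1.3746 − 0.7275) = 0.2826/0.6472 = 0.4366
Terminal stock prices: S_u = 192.5, S_d = 101.8
Terminal payoffs (K − S): max(-62.45, 0) = 0, max(28.16, 0) = 28.16
Node 0 (S = 140): V_0 = e^(−0.01)·[0.4366·0.0000 + 0.5634·28.1558] = 15.7039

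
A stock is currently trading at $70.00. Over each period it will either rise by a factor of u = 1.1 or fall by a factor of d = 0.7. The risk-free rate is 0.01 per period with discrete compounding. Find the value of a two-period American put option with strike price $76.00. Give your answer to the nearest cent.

$9.79

Risk-neutral probability p = (1 + 0.01 − 0.7)/(1.1 − 0.7) = 0.3100/0.4000 = 0.7750
Terminal stock prices: S_uu = 84.7, S_ud = 53.9, S_dd = 34.3
Terminal payoffs (K − S): max(-8.7, 0) = 0, max(22.1, 0) = 22.1, max(41.7, 0) = 41.7
Node u (S = 77): continuation = 1/1.01·[0.7750·0.0000 + 0.2250·22.1000] = 4.9233; exercise value = 0.0000 ≤ continuation, so V_u = 4.9233
Node d (S = 49): continuation = 1/1.01·[0.7750·22.1000 + 0.2250·41.7000] = 26.2475; exercise value = 27.0000 > continuation, so V_d = 27.0000 (exercise)
Node 0 (S = 70): continuation = 1/1.01·[0.7750·4.9233 + 0.2250·27.0000] = 9.7926; exercise value = 6.0000 ≤ continuation, so V_0 = 9.7926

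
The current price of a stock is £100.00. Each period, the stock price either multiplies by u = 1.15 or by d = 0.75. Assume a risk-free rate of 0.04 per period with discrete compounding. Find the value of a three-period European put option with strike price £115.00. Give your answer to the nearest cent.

£14.80

Risk-neutral probability p = (1 + 0.04 − 0.75)/(1.15 − 0.75) = 0.2900/0.4000 = 0.7250
Terminal stock prices: S_uuu = 152.1, S_uud = 99.19, S_udd = 64.69, S_ddd = 42.19
Terminal payoffs (K − S): max(-37.09, 0) = 0, max(15.81, 0) = 15.81, max(50.31, 0) = 50.31, max(72.81, 0) = 72.81
Node uu (S = 132.2): V_uu = 1/1.04·[0.7250·0.0000 + 0.2750·15.8125] = 4.1812
Node ud (S = 86.25): V_ud = 1/1.04·[0.7250·15.8125 + 0.2750·50.3125] = 24.3269
Node dd (S = 56.25): V_dd = 1/1.04·[0.7250·50.3125 + 0.2750·72.8125] = 54.3269
Node u (S = 115): V_u = 1/1.04·[0.7250·4.1812 + 0.2750·24.3269] = 9.3474
Node d (S = 75): V_d = 1/1.04·[0.7250·24.3269 + 0.2750·54.3269] = 31.3240
Node 0 (S = 100): V_0 = 1/1.04·[0.7250·9.3474 + 0.2750·31.3240] = 14.7990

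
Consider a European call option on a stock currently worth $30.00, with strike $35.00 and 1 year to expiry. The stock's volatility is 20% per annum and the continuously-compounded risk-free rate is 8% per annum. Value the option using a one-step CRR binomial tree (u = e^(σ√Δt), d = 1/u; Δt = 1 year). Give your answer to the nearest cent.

CRR parameters: u = e^(σ√Δt) = e^(0.2·√1) = 1.2214, d = 1/u = 0.8187
Per-period rate: rΔt = 0.08·1 = 0.08, so R = e^0.08 = 1.0833
Risk-neutral probability p = (e^0.08 − 0.8187)/(1.2214 − 0.8187) = 0.2646/0.4027 = 0.6570
Terminal stock prices: S_u = 36.64, S_d = 24.56
Terminal payoffs (S − K): max(1.642, 0) = 1.642, max(-10.44, 0) = 0
Node 0 (S = 30): V_0 = e^(−0.08)·[0.6570·1.6421 + 0.3430·0.0000] = 0.9959

$1.00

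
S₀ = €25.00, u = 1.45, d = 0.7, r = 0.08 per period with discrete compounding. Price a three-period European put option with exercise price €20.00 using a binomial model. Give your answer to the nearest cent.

€1.75

Risk-neutral probability p = (1 + 0.08 − 0.7)/(1.45 − 0.7) = 0.3800/0.7500 = 0.5067
Terminal stock prices: S_uuu = 76.22, S_uud = 36.79, S_udd = 17.76, S_ddd = 8.575
Terminal payoffs (K − S): max(-56.22, 0) = 0, max(-16.79, 0) = 0, max(2.238, 0) = 2.238, max(11.43, 0) = 11.43
Node uu (S = 52.56): V_uu = 1/1.08·[0.5067·0.0000 + 0.4933·0.0000] = 0.0000
Node ud (S = 25.38): V_ud = 1/1.08·[0.5067·0.0000 + 0.4933·2.2375] = 1.0221
Node dd (S = 12.25): V_dd = 1/1.08·[0.5067·2.2375 + 0.4933·11.4250] = 6.2685
Node u (S = 36.25): V_u = 1/1.08·[0.5067·0.0000 + 0.4933·1.0221] = 0.4669
Node d (S = 17.5): V_d = 1/1.08·[0.5067·1.0221 + 0.4933·6.2685] = 3.3429
Node 0 (S = 25): V_0 = 1/1.08·[0.5067·0.4669 + 0.4933·3.3429] = 1.7460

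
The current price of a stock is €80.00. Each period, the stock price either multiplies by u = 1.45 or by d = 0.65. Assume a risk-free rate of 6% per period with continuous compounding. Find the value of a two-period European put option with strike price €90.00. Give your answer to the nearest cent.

€18.20

Risk-neutral probability p = (e^0.06 − 0.65)/(1.45 − 0.65) = 0.4118/0.8000 = 0.5148
Terminal stock prices: S_uu = 168.2, S_ud = 75.4, S_dd = 33.8
Terminal payoffs (K − S): max(-78.2, 0) = 0, max(14.6, 0) = 14.6, max(56.2, 0) = 56.2
Node u (S = 116): V_u = e^(−0.06)·[0.5148·0.0000 + 0.4852·14.6000] = 6.6714
Node d (S = 52): V_d = e^(−0.06)·[0.5148·14.6000 + 0.4852·56.2000] = 32.7588
Node 0 (S = 80): V_0 = e^(−0.06)·[0.5148·6.6714 + 0.4852·32.7588] = 18.2035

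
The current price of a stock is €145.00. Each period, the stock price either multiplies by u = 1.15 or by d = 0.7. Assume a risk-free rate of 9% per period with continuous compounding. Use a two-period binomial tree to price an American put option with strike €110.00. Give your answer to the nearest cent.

€0.96

Risk-neutral probability p = (e^0.09 − 0.7)/(1.15 − 0.7) = 0.3942/0.4500 = 0.8759
Terminal stock prices: S_uu = 191.8, S_ud = 116.7, S_dd = 71.05
Terminal payoffs (K − S): max(-81.76, 0) = 0, max(-6.725, 0) = 0, max(38.95, 0) = 38.95
Node u (S = 166.8): continuation = e^(−0.09)·[0.8759·0.0000 + 0.1241·0.0000] = 0.0000; exercise value = 0.0000 ≤ continuation, so V_u = 0.0000
Node d (S = 101.5): continuation = e^(−0.09)·[0.8759·0.0000 + 0.1241·38.9500] = 4.4161; exercise value = 8.5000 > continuation, so V_d = 8.5000 (exercise)
Node 0 (S = 145): continuation = e^(−0.09)·[0.8759·0.0000 + 0.1241·8.5000] = 0.9637; exercise value = 0.0000 ≤ continuation, so V_0 = 0.9637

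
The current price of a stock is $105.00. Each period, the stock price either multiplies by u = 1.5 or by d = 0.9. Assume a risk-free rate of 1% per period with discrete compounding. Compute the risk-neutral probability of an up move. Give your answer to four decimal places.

Risk-neutral probability p = (1 + 0.01 − 0.9)/(1.5 − 0.9) = 0.1100/0.6000 = 0.1833

p = 0.1833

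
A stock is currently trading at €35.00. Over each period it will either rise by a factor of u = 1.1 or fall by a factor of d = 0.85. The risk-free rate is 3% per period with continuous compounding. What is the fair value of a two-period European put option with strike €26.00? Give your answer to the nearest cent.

€0.05

Risk-neutral probability p = (e^0.03 − 0.85)/(1.1 − 0.85) = 0.1805/0.2500 = 0.7218
Terminal stock prices: S_uu = 42.35, S_ud = 32.73, S_dd = 25.29
Terminal payoffs (K − S): max(-16.35, 0) = 0, max(-6.725, 0) = 0, max(0.7125, 0) = 0.7125
Node u (S = 38.5): V_u = e^(−0.03)·[0.7218·0.0000 + 0.2782·0.0000] = 0.0000
Node d (S = 29.75): V_d = e^(−0.03)·[0.7218·0.0000 + 0.2782·0.7125] = 0.1923
Node 0 (S = 35): V_0 = e^(−0.03)·[0.7218·0.0000 + 0.2782·0.1923] = 0.0519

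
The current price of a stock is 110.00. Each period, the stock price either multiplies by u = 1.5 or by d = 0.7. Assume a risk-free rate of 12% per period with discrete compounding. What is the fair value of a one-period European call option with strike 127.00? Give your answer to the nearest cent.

Risk-neutral probability p = (1 + 0.12 − 0.7)/(1.5 − 0.7) = 0.4200/0.8000 = 0.5250
Terminal stock prices: S_u = 165, S_d = 77
Terminal payoffs (S − K): max(38, 0) = 38, max(-50, 0) = 0
Node 0 (S = 110): V_0 = 1/1.12·[0.5250·38.0000 + 0.4750·0.0000] = 17.8125

17.81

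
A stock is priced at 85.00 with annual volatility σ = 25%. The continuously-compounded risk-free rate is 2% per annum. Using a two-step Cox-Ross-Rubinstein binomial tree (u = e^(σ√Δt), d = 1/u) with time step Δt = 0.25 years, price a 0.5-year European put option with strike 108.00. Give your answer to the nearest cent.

22.20

CRR parameters: u = e^(σ√Δt) = e^(0.25·√0.25) = 1.1331, d = 1/u = 0.8825
Per-period rate: rΔt = 0.02·0.25 = 0.005, so R = e^0.005 = 1.0050
Risk-neutral probability p = (e^0.005 − 0.8825)/(1.1331 − 0.8825) = 0.1225/0.2507 = 0.4888
Terminal stock prices: S_uu = 109.1, S_ud = 85, S_dd = 66.2
Terminal payoffs (K − S): max(-1.142, 0) = 0, max(23, 0) = 23, max(41.8, 0) = 41.8
Node u (S = 96.32): V_u = e^(−0.005)·[0.4888·0.0000 + 0.5112·23.0000] = 11.6992
Node d (S = 75.01): V_d = e^(−0.005)·[0.4888·23.0000 + 0.5112·41.8019] = 32.4491
Node 0 (S = 85): V_0 = e^(−0.005)·[0.4888·11.6992 + 0.5112·32.4491] = 22.1955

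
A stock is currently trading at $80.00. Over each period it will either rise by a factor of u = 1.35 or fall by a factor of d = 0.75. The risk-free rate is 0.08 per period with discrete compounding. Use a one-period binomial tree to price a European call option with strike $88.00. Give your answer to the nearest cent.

Risk-neutral probability p = (1 + 0.08 − 0.75)/(1.35 − 0.75) = 0.3300/0.6000 = 0.5500
Terminal stock prices: S_u = 108, S_d = 60
Terminal payoffs (S − K): max(20, 0) = 20, max(-28, 0) = 0
Node 0 (S = 80): V_0 = 1/1.08·[0.5500·20.0000 + 0.4500·0.0000] = 10.1852

$10.19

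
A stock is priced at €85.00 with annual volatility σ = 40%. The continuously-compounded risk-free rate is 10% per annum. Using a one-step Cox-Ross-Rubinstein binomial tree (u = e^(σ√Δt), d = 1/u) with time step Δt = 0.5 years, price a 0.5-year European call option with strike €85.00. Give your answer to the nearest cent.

CRR parameters: u = e^(σ√Δt) = e^(0.4·√0.5) = 1.3269, d = 1/u = 0.7536
Per-period rate: rΔt = 0.1·0.5 = 0.05, so R = e^0.05 = 1.0513
Risk-neutral probability p = (e^0.05 − 0.7536)/(1.3269 − 0.7536) = 0.2976/0.5733 = 0.5192
Terminal stock prices: S_u = 112.8, S_d = 64.06
Terminal payoffs (S − K): max(27.79, 0) = 27.79, max(-20.94, 0) = 0
Node 0 (S = 85): V_0 = e^(−0.05)·[0.5192·27.7862 + 0.4808·0.0000] = 13.7229

€13.72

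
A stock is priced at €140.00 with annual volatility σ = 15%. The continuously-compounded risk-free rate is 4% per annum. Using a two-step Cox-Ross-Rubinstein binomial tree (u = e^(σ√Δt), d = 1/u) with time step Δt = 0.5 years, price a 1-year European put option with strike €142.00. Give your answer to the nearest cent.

CRR parameters: u = e^(σ√Δt) = e^(0.15·√0.5) = 1.1119, d = 1/u = 0.8994
Per-period rate: rΔt = 0.04·0.5 = 0.02, so R = e^0.02 = 1.0202
Risk-neutral probability p = (e^0.02 − 0.8994)/(1.1119 − 0.8994) = 0.1208/0.2125 = 0.5686
Terminal stock prices: S_uu = 173.1, S_ud = 140, S_dd = 113.2
Terminal payoffs (K − S): max(-31.08, 0) = 0, max(2, 0) = 2, max(28.76, 0) = 28.76
Node u (S = 155.7): V_u = e^(−0.02)·[0.5686·0.0000 + 0.4314·2.0000] = 0.8458
Node d (S = 125.9): V_d = e^(−0.02)·[0.5686·2.0000 + 0.4314·28.7599] = 13.2771
Node 0 (S = 140): V_0 = e^(−0.02)·[0.5686·0.8458 + 0.4314·13.2771] = 6.0862

€6.09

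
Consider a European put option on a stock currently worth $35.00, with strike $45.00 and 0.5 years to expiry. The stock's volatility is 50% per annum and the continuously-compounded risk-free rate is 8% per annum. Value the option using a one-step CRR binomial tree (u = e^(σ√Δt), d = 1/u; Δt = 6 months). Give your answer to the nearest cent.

$10.42

CRR parameters: u = e^(σ√Δt) = e^(0.5·√0.5) = 1.4241, d = 1/u = 0.7022
Per-period rate: rΔt = 0.08·0.5 = 0.04, so R = e^0.04 = 1.0408
Risk-neutral probability p = (e^0.04 − 0.7022)/(1.4241 − 0.7022) = 0.3386/0.7219 = 0.4691
Terminal stock prices: S_u = 49.84, S_d = 24.58
Terminal payoffs (K − S): max(-4.844, 0) = 0, max(20.42, 0) = 20.42
Node 0 (S = 35): V_0 = e^(−0.04)·[0.4691·0.0000 + 0.5309·20.4234] = 10.4186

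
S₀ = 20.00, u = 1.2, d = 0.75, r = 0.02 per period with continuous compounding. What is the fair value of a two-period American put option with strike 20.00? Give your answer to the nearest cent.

2.42

Risk-neutral probability p = (e^0.02 − 0.75)/(1.2 − 0.75) = 0.2702/0.4500 = 0.6004
Terminal stock prices: S_uu = 28.8, S_ud = 18, S_dd = 11.25
Terminal payoffs (K − S): max(-8.8, 0) = 0, max(2, 0) = 2, max(8.75, 0) = 8.75
Node u (S = 24): continuation = e^(−0.02)·[0.6004·0.0000 + 0.3996·2.0000] = 0.7833; exercise value = 0.0000 ≤ continuation, so V_u = 0.7833
Node d (S = 15): continuation = e^(−0.02)·[0.6004·2.0000 + 0.3996·8.7500] = 4.6040; exercise value = 5.0000 > continuation, so V_d = 5.0000 (exercise)
Node 0 (S = 20): continuation = e^(−0.02)·[0.6004·0.7833 + 0.3996·5.0000] = 2.4192; exercise value = 0.0000 ≤ continuation, so V_0 = 2.4192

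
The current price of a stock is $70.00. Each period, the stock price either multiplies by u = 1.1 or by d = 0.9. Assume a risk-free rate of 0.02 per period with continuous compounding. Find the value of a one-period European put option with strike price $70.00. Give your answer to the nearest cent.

$2.74

Risk-neutral probability p = (e^0.02 − 0.9)/(1.1 − 0.9) = 0.1202/0.2000 = 0.6010
Terminal stock prices: S_u = 77, S_d = 63
Terminal payoffs (K − S): max(-7, 0) = 0, max(7, 0) = 7
Node 0 (S = 70): V_0 = e^(−0.02)·[0.6010·0.0000 + 0.3990·7.0000] = 2.7376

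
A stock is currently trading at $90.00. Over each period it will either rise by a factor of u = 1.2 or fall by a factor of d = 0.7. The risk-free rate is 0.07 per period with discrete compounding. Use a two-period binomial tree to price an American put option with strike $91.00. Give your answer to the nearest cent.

$9.39

Risk-neutral probability p = (1 + 0.07 − 0.7)/(1.2 − 0.7) = 0.3700/0.5000 = 0.7400
Terminal stock prices: S_uu = 129.6, S_ud = 75.6, S_dd = 44.1
Terminal payoffs (K − S): max(-38.6, 0) = 0, max(15.4, 0) = 15.4, max(46.9, 0) = 46.9
Node u (S = 108): continuation = 1/1.07·[0.7400·0.0000 + 0.2600·15.4000] = 3.7421; exercise value = 0.0000 ≤ continuation, so V_u = 3.7421
Node d (S = 63): continuation = 1/1.07·[0.7400·15.4000 + 0.2600·46.9000] = 22.0467; exercise value = 28.0000 > continuation, so V_d = 28.0000 (exercise)
Node 0 (S = 90): continuation = 1/1.07·[0.7400·3.7421 + 0.2600·28.0000] = 9.3917; exercise value = 1.0000 ≤ continuation, so V_0 = 9.3917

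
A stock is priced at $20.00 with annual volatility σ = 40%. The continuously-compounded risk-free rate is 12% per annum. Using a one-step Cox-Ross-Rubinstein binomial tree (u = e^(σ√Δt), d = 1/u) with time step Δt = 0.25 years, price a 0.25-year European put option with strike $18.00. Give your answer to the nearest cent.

$0.75

CRR parameters: u = e^(σ√Δt) = e^(0.4·√0.25) = 1.2214, d = 1/u = 0.8187
Per-period rate: rΔt = 0.12·0.25 = 0.03, so R = e^0.03 = 1.0305
Risk-neutral probability p = (e^0.03 − 0.8187)/(1.2214 − 0.8187) = 0.2117/0.4027 = 0.5258
Terminal stock prices: S_u = 24.43, S_d = 16.37
Terminal payoffs (K − S): max(-6.428, 0) = 0, max(1.625, 0) = 1.625
Node 0 (S = 20): V_0 = e^(−0.03)·[0.5258·0.0000 + 0.4742·1.6254] = 0.7480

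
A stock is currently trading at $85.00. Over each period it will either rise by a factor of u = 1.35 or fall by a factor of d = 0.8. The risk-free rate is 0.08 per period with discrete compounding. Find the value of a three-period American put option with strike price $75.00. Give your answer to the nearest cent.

$4.56

Risk-neutral probability p = (1 + 0.08 − 0.8)/(1.35 − 0.8) = 0.2800/0.5500 = 0.5091
Terminal stock prices: S_uuu = 209.1, S_uud = 123.9, S_udd = 73.44, S_ddd = 43.52
Terminal payoffs (K − S): max(-134.1, 0) = 0, max(-48.93, 0) = 0, max(1.56, 0) = 1.56, max(31.48, 0) = 31.48
Node uu (S = 154.9): continuation = 1/1.08·[0.5091·0.0000 + 0.4909·0.0000] = 0.0000; exercise value = 0.0000 ≤ continuation, so V_uu = 0.0000
Node ud (S = 91.8): continuation = 1/1.08·[0.5091·0.0000 + 0.4909·1.5600] = 0.7091; exercise value = 0.0000 ≤ continuation, so V_ud = 0.7091
Node dd (S = 54.4): continuation = 1/1.08·[0.5091·1.5600 + 0.4909·31.4800] = 15.0444; exercise value = 20.6000 > continuation, so V_dd = 20.6000 (exercise)
Node u (S = 114.8): continuation = 1/1.08·[0.5091·0.0000 + 0.4909·0.7091] = 0.3223; exercise value = 0.0000 ≤ continuation, so V_u = 0.3223
Node d (S = 68): continuation = 1/1.08·[0.5091·0.7091 + 0.4909·20.6000] = 9.6979; exercise value = 7.0000 ≤ continuation, so V_d = 9.6979
Node 0 (S = 85): continuation = 1/1.08·[0.5091·0.3223 + 0.4909·9.6979] = 4.5601; exercise value = 0.0000 ≤ continuation, so V_0 = 4.5601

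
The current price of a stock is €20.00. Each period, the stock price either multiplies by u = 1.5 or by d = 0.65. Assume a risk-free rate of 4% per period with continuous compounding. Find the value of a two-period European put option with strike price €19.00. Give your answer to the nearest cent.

Risk-neutral probability p = (e^0.04 − 0.65)/(1.5 − 0.65) = 0.3908/0.8500 = 0.4598
Terminal stock prices: S_uu = 45, S_ud = 19.5, S_dd = 8.45
Terminal payoffs (K − S): max(-26, 0) = 0, max(-0.5, 0) = 0, max(10.55, 0) = 10.55
Node u (S = 30): V_u = e^(−0.04)·[0.4598·0.0000 + 0.5402·0.0000] = 0.0000
Node d (S = 13): V_d = e^(−0.04)·[0.4598·0.0000 + 0.5402·10.5500] = 5.4759
Node 0 (S = 20): V_0 = e^(−0.04)·[0.4598·0.0000 + 0.5402·5.4759] = 2.8422

€2.84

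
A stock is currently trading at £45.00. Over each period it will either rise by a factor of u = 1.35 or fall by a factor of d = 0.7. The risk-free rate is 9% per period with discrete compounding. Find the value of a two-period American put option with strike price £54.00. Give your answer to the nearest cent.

£10.57

Risk-neutral probability p = (1 + 0.09 − 0.7)/(1.35 − 0.7) = 0.3900/0.6500 = 0.6000
Terminal stock prices: S_uu = 82.01, S_ud = 42.53, S_dd = 22.05
Terminal payoffs (K − S): max(-28.01, 0) = 0, max(11.47, 0) = 11.47, max(31.95, 0) = 31.95
Node u (S = 60.75): continuation = 1/1.09·[0.6000·0.0000 + 0.4000·11.4750] = 4.2110; exercise value = 0.0000 ≤ continuation, so V_u = 4.2110
Node d (S = 31.5): continuation = 1/1.09·[0.6000·11.4750 + 0.4000·31.9500] = 18.0413; exercise value = 22.5000 > continuation, so V_d = 22.5000 (exercise)
Node 0 (S = 45): continuation = 1/1.09·[0.6000·4.2110 + 0.4000·22.5000] = 10.5749; exercise value = 9.0000 ≤ continuation, so V_0 = 10.5749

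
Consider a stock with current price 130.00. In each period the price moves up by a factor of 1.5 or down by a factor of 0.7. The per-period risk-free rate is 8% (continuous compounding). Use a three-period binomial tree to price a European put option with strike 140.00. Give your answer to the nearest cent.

24.24

Risk-neutral probability p = (e^0.08 − 0.7)/(1.5 − 0.7) = 0.3833/0.8000 = 0.4791
Terminal stock prices: S_uuu = 438.8, S_uud = 204.8, S_udd = 95.55, S_ddd = 44.59
Terminal payoffs (K − S): max(-298.8, 0) = 0, max(-64.75, 0) = 0, max(44.45, 0) = 44.45, max(95.41, 0) = 95.41
Node uu (S = 292.5): V_uu = e^(−0.08)·[0.4791·0.0000 + 0.5209·0.0000] = 0.0000
Node ud (S = 136.5): V_ud = e^(−0.08)·[0.4791·0.0000 + 0.5209·44.4500] = 21.3735
Node dd (S = 63.7): V_dd = e^(−0.08)·[0.4791·44.4500 + 0.5209·95.4100] = 65.5363
Node u (S = 195): V_u = e^(−0.08)·[0.4791·0.0000 + 0.5209·21.3735] = 10.2773
Node d (S = 91): V_d = e^(−0.08)·[0.4791·21.3735 + 0.5209·65.5363] = 40.9656
Node 0 (S = 130): V_0 = e^(−0.08)·[0.4791·10.2773 + 0.5209·40.9656] = 24.2434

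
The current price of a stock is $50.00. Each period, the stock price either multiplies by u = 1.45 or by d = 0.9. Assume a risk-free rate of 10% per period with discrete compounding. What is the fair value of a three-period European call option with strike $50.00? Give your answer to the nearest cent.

$15.06

Risk-neutral probability p = (1 + 0.1 − 0.9)/(1.45 − 0.9) = 0.2000/0.5500 = 0.3636
Terminal stock prices: S_uuu = 152.4, S_uud = 94.61, S_udd = 58.73, S_ddd = 36.45
Terminal payoffs (S − K): max(102.4, 0) = 102.4, max(44.61, 0) = 44.61, max(8.725, 0) = 8.725, max(-13.55, 0) = 0
Node uu (S = 105.1): V_uu = 1/1.1·[0.3636·102.4313 + 0.6364·44.6125] = 59.6705
Node ud (S = 65.25): V_ud = 1/1.1·[0.3636·44.6125 + 0.6364·8.7250] = 19.7955
Node dd (S = 40.5): V_dd = 1/1.1·[0.3636·8.7250 + 0.6364·0.0000] = 2.8843
Node u (S = 72.5): V_u = 1/1.1·[0.3636·59.6705 + 0.6364·19.7955] = 31.1777
Node d (S = 45): V_d = 1/1.1·[0.3636·19.7955 + 0.6364·2.8843] = 8.2126
Node 0 (S = 50): V_0 = 1/1.1·[0.3636·31.1777 + 0.6364·8.2126] = 15.0577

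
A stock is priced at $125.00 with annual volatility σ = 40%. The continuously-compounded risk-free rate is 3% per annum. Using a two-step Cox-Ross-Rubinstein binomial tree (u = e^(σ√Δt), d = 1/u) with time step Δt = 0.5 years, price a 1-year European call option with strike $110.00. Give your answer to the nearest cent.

CRR parameters: u = e^(σ√Δt) = e^(0.4·√0.5) = 1.3269, d = 1/u = 0.7536
Per-period rate: rΔt = 0.03·0.5 = 0.015, so R = e^0.015 = 1.0151
Risk-neutral probability p = (e^0.015 − 0.7536)/(1.3269 − 0.7536) = 0.2615/0.5733 = 0.4561
Terminal stock prices: S_uu = 220.1, S_ud = 125, S_dd = 71
Terminal payoffs (S − K): max(110.1, 0) = 110.1, max(15, 0) = 15, max(-39, 0) = 0
Node u (S = 165.9): V_u = e^(−0.015)·[0.4561·110.0818 + 0.5439·15.0000] = 57.4997
Node d (S = 94.2): V_d = e^(−0.015)·[0.4561·15.0000 + 0.5439·0.0000] = 6.7399
Node 0 (S = 125): V_0 = e^(−0.015)·[0.4561·57.4997 + 0.5439·6.7399] = 29.4475

$29.45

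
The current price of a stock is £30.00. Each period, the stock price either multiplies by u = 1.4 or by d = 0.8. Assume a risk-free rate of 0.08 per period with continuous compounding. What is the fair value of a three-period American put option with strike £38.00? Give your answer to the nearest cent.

£8.00

Risk-neutral probability p = (e^0.08 − 0.8)/(1.4 − 0.8) = 0.2833/0.6000 = 0.4721
Terminal stock prices: S_uuu = 82.32, S_uud = 47.04, S_udd = 26.88, S_ddd = 15.36
Terminal payoffs (K − S): max(-44.32, 0) = 0, max(-9.04, 0) = 0, max(11.12, 0) = 11.12, max(22.64, 0) = 22.64
Node uu (S = 58.8): continuation = e^(−0.08)·[0.4721·0.0000 + 0.5279·0.0000] = 0.0000; exercise value = 0.0000 ≤ continuation, so V_uu = 0.0000
Node ud (S = 33.6): continuation = e^(−0.08)·[0.4721·0.0000 + 0.5279·11.1200] = 5.4185; exercise value = 4.4000 ≤ continuation, so V_ud = 5.4185
Node dd (S = 19.2): continuation = e^(−0.08)·[0.4721·11.1200 + 0.5279·22.6400] = 15.8784; exercise value = 18.8000 > continuation, so V_dd = 18.8000 (exercise)
Node u (S = 42): continuation = e^(−0.08)·[0.4721·0.0000 + 0.5279·5.4185] = 2.6403; exercise value = 0.0000 ≤ continuation, so V_u = 2.6403
Node d (S = 24): continuation = e^(−0.08)·[0.4721·5.4185 + 0.5279·18.8000] = 11.5223; exercise value = 14.0000 > continuation, so V_d = 14.0000 (exercise)
Node 0 (S = 30): continuation = e^(−0.08)·[0.4721·2.6403 + 0.5279·14.0000] = 7.9725; exercise value = 8.0000 > continuation, so V_0 = 8.0000 (exercise)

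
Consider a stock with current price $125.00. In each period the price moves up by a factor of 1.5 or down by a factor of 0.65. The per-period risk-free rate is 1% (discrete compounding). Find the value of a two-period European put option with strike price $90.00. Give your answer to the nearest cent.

Risk-neutral probability p = (1 + 0.01 − 0.65)/(1.5 − 0.65) = 0.3600/0.8500 = 0.4235
Terminal stock prices: S_uu = 281.2, S_ud = 121.9, S_dd = 52.81
Terminal payoffs (K − S): max(-191.2, 0) = 0, max(-31.88, 0) = 0, max(37.19, 0) = 37.19
Node u (S = 187.5): V_u = 1/1.01·[0.4235·0.0000 + 0.5765·0.0000] = 0.0000
Node d (S = 81.25): V_d = 1/1.01·[0.4235·0.0000 + 0.5765·37.1875] = 21.2252
Node 0 (S = 125): V_0 = 1/1.01·[0.4235·0.0000 + 0.5765·21.2252] = 12.1146

$12.11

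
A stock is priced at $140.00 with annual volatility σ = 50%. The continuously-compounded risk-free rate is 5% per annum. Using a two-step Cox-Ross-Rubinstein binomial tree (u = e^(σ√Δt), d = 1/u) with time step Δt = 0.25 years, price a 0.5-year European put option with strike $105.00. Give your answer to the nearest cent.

$5.65

CRR parameters: u = e^(σ√Δt) = e^(0.5·√0.25) = 1.2840, d = 1/u = 0.7788
Per-period rate: rΔt = 0.05·0.25 = 0.0125, so R = e^0.0125 = 1.0126
Risk-neutral probability p = (e^0.0125 − 0.7788)/(1.2840 − 0.7788) = 0.2338/0.5052 = 0.4627
Terminal stock prices: S_uu = 230.8, S_ud = 140, S_dd = 84.91
Terminal payoffs (K − S): max(-125.8, 0) = 0, max(-35, 0) = 0, max(20.09, 0) = 20.09
Node u (S = 179.8): V_u = e^(−0.0125)·[0.4627·0.0000 + 0.5373·0.0000] = 0.0000
Node d (S = 109): V_d = e^(−0.0125)·[0.4627·0.0000 + 0.5373·20.0857] = 10.6576
Node 0 (S = 140): V_0 = e^(−0.0125)·[0.4627·0.0000 + 0.5373·10.6576] = 5.6550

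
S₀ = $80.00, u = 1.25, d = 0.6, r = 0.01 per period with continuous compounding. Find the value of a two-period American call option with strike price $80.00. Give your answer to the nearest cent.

$17.55

Risk-neutral probability p = (e^0.01 − 0.6)/(1.25 − 0.6) = 0.4101/0.6500 = 0.6308
Terminal stock prices: S_uu = 125, S_ud = 60, S_dd = 28.8
Terminal payoffs (S − K): max(45, 0) = 45, max(-20, 0) = 0, max(-51.2, 0) = 0
Node u (S = 100): continuation = e^(−0.01)·[0.6308·45.0000 + 0.3692·0.0000] = 28.1056; exercise value = 20.0000 ≤ continuation, so V_u = 28.1056
Node d (S = 48): continuation = e^(−0.01)·[0.6308·0.0000 + 0.3692·0.0000] = 0.0000; exercise value = 0.0000 ≤ continuation, so V_d = 0.0000
Node 0 (S = 80): continuation = e^(−0.01)·[0.6308·28.1056 + 0.3692·0.0000] = 17.5539; exercise value = 0.0000 ≤ continuation, so V_0 = 17.5539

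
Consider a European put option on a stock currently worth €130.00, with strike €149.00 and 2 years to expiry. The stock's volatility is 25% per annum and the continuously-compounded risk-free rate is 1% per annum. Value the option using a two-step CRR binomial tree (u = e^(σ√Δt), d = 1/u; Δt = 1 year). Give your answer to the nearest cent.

CRR parameters: u = e^(σ√Δt) = e^(0.25·√1) = 1.2840, d = 1/u = 0.7788
Per-period rate: rΔt = 0.01·1 = 0.01, so R = e^0.01 = 1.0101
Risk-neutral probability p = (e^0.01 − 0.7788)/(1.2840 − 0.7788) = 0.2312/0.5052 = 0.4577
Terminal stock prices: S_uu = 214.3, S_ud = 130, S_dd = 78.85
Terminal payoffs (K − S): max(-65.33, 0) = 0, max(19, 0) = 19, max(70.15, 0) = 70.15
Node u (S = 166.9): V_u = e^(−0.01)·[0.4577·0.0000 + 0.5423·19.0000] = 10.2009
Node d (S = 101.2): V_d = e^(−0.01)·[0.4577·19.0000 + 0.5423·70.1510] = 46.2733
Node 0 (S = 130): V_0 = e^(−0.01)·[0.4577·10.2009 + 0.5423·46.2733] = 29.4662

€29.47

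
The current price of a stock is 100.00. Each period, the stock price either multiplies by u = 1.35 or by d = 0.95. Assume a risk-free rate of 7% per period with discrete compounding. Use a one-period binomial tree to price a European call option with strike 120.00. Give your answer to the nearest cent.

4.21

Risk-neutral probability p = (1 + 0.07 − 0.95)/(1.35 − 0.95) = 0.1200/0.4000 = 0.3000
Terminal stock prices: S_u = 135, S_d = 95
Terminal payoffs (S − K): max(15, 0) = 15, max(-25, 0) = 0
Node 0 (S = 100): V_0 = 1/1.07·[0.3000·15.0000 + 0.7000·0.0000] = 4.2056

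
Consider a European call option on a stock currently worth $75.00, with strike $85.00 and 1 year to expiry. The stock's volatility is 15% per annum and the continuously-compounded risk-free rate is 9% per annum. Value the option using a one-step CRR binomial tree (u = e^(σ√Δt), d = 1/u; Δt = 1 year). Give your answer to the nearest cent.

CRR parameters: u = e^(σ√Δt) = e^(0.15·√1) = 1.1618, d = 1/u = 0.8607
Per-period rate: rΔt = 0.09·1 = 0.09, so R = e^0.09 = 1.0942
Risk-neutral probability p = (e^0.09 − 0.8607)/(1.1618 − 0.8607) = 0.2335/0.3011 = 0.7753
Terminal stock prices: S_u = 87.14, S_d = 64.55
Terminal payoffs (S − K): max(2.138, 0) = 2.138, max(-20.45, 0) = 0
Node 0 (S = 75): V_0 = e^(−0.09)·[0.7753·2.1376 + 0.2247·0.0000] = 1.5146

$1.51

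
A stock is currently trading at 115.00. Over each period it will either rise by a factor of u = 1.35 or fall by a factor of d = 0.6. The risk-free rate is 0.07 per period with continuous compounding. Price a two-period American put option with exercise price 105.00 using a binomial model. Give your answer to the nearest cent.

Risk-neutral probability p = (e^0.07 − 0.6)/(1.35 − 0.6) = 0.4725/0.7500 = 0.6300
Terminal stock prices: S_uu = 209.6, S_ud = 93.15, S_dd = 41.4
Terminal payoffs (K − S): max(-104.6, 0) = 0, max(11.85, 0) = 11.85, max(63.6, 0) = 63.6
Node u (S = 155.2): continuation = e^(−0.07)·[0.6300·0.0000 + 0.3700·11.8500] = 4.0880; exercise value = 0.0000 ≤ continuation, so V_u = 4.0880
Node d (S = 69): continuation = e^(−0.07)·[0.6300·11.8500 + 0.3700·63.6000] = 28.9014; exercise value = 36.0000 > continuation, so V_d = 36.0000 (exercise)
Node 0 (S = 115): continuation = e^(−0.07)·[0.6300·4.0880 + 0.3700·36.0000] = 14.8205; exercise value = 0.0000 ≤ continuation, so V_0 = 14.8205

14.82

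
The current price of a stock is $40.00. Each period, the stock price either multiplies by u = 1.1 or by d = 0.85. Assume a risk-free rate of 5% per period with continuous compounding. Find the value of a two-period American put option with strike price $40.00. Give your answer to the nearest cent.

$1.48

Risk-neutral probability p = (e^0.05 − 0.85)/(1.1 − 0.85) = 0.2013/0.2500 = 0.8051
Terminal stock prices: S_uu = 48.4, S_ud = 37.4, S_dd = 28.9
Terminal payoffs (K − S): max(-8.4, 0) = 0, max(2.6, 0) = 2.6, max(11.1, 0) = 11.1
Node u (S = 44): continuation = e^(−0.05)·[0.8051·0.0000 + 0.1949·2.6000] = 0.4821; exercise value = 0.0000 ≤ continuation, so V_u = 0.4821
Node d (S = 34): continuation = e^(−0.05)·[0.8051·2.6000 + 0.1949·11.1000] = 4.0492; exercise value = 6.0000 > continuation, so V_d = 6.0000 (exercise)
Node 0 (S = 40): continuation = e^(−0.05)·[0.8051·0.4821 + 0.1949·6.0000] = 1.4816; exercise value = 0.0000 ≤ continuation, so V_0 = 1.4816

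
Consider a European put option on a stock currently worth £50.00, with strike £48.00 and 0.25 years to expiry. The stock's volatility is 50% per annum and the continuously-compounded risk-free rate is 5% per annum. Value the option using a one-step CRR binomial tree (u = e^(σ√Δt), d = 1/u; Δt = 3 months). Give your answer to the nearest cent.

£4.81

CRR parameters: u = e^(σ√Δt) = e^(0.5·√0.25) = 1.2840, d = 1/u = 0.7788
Per-period rate: rΔt = 0.05·0.25 = 0.0125, so R = e^0.0125 = 1.0126
Risk-neutral probability p = (e^0.0125 − 0.7788)/(1.2840 − 0.7788) = 0.2338/0.5052 = 0.4627
Terminal stock prices: S_u = 64.2, S_d = 38.94
Terminal payoffs (K − S): max(-16.2, 0) = 0, max(9.06, 0) = 9.06
Node 0 (S = 50): V_0 = e^(−0.0125)·[0.4627·0.0000 + 0.5373·9.0600] = 4.8073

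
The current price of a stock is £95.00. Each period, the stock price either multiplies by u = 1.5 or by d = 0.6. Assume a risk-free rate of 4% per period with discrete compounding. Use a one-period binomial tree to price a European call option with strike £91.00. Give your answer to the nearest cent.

£24.21

Risk-neutral probability p = (1 + 0.04 − 0.6)/(1.5 − 0.6) = 0.4400/0.9000 = 0.4889
Terminal stock prices: S_u = 142.5, S_d = 57
Terminal payoffs (S − K): max(51.5, 0) = 51.5, max(-34, 0) = 0
Node 0 (S = 95): V_0 = 1/1.04·[0.4889·51.5000 + 0.5111·0.0000] = 24.2094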